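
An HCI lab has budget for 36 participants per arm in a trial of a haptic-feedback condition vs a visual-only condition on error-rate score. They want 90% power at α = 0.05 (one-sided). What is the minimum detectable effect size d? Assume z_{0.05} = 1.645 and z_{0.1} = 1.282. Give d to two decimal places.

d_min ≈ 0.69

For two independent groups of n = 36 each: d_min = (z_{α} + z_β)·√(2/n).
z-sum = 1.645 + 1.282 = 2.927.
d_min = 2.927 × √(2/36) = 2.927 × 0.2357 = 0.690.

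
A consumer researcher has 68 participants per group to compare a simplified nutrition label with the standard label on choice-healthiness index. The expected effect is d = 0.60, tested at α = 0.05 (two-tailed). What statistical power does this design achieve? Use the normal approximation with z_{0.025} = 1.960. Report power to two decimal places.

power ≈ 0.94

For two equal groups, power = Φ(d·√(n/2) − z_{α/2}).
d·√(n/2) = 0.60 × √(68/2) = 0.60 × 5.831 = 3.499.
z_β = 3.499 − 1.960 = 1.539.
Power = Φ(1.539) = 0.938.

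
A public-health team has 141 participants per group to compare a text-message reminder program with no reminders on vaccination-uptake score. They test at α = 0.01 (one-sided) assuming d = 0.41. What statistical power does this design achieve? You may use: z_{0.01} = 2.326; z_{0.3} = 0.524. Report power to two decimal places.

For two equal groups, power = Φ(d·√(n/2) − z_{α}).
d·√(n/2) = 0.41 × √(141/2) = 0.41 × 8.396 = 3.443.
z_β = 3.443 − 2.326 = 1.117.
Power = Φ(1.117) = 0.868.

power ≈ 0.87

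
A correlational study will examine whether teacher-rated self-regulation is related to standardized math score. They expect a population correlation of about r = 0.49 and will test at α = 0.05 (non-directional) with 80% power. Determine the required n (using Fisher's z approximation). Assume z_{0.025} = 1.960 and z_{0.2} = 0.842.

n = 31

Fisher's z: C = ½·ln((1+r)/(1−r)) = ½·ln(2.9216) = 0.5361.
n = ((z_{α/2} + z_β)/C)² + 3.
(1.960 + 0.842) / 0.5361 = 2.802 / 0.5361 = 5.227.
n = 5.227² + 3 = 27.32 + 3 = 30.3.
Round up.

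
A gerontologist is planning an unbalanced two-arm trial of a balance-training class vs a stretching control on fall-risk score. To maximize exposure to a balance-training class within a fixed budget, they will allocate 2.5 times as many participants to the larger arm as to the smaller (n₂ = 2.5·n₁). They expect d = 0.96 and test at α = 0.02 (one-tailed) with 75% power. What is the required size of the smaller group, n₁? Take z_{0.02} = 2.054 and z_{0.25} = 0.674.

With allocation ratio k = n₂/n₁ = 2.5, Var(x̄₁−x̄₂) = σ²(1/n₁ + 1/(k·n₁)) = σ²·(k+1)/(k·n₁).
So n₁ = (1 + 1/k)·((z_{α} + z_β)/d)² = 1.400 × (2.728/0.96)².
n₁ = 1.400 × 8.08 = 11.3.
Round up: n₁ = 12, giving n₂ = 2.5 × 12 = 30.

n₁ = 12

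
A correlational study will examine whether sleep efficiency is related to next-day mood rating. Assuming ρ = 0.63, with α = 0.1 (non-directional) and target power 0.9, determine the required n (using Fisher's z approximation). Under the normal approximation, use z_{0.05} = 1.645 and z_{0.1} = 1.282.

Fisher's z: C = ½·ln((1+r)/(1−r)) = ½·ln(4.4054) = 0.7414.
n = ((z_{α/2} + z_β)/C)² + 3.
(1.645 + 1.282) / 0.7414 = 2.927 / 0.7414 = 3.948.
n = 3.948² + 3 = 15.59 + 3 = 18.6.
Round up.

n = 19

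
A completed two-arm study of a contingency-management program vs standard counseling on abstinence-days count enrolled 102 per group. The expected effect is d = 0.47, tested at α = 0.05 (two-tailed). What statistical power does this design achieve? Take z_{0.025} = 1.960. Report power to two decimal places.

power ≈ 0.92

For two equal groups, power = Φ(d·√(n/2) − z_{α/2}).
d·√(n/2) = 0.47 × √(102/2) = 0.47 × 7.141 = 3.356.
z_β = 3.356 − 1.960 = 1.396.
Power = Φ(1.396) = 0.919.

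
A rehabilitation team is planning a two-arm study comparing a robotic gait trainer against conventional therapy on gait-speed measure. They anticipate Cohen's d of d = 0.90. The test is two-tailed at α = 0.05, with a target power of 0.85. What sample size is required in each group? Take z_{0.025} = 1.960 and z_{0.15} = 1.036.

For two independent groups with equal n: n = 2·((z_{α/2} + z_β) / d)².
z_{α/2} + z_β = 1.960 + 1.036 = 2.996.
n = 2 × (2.996 / 0.90)² = 2 × 3.329² = 2 × 11.08 = 22.2.
Round up to the next whole participant.

n = 23 per group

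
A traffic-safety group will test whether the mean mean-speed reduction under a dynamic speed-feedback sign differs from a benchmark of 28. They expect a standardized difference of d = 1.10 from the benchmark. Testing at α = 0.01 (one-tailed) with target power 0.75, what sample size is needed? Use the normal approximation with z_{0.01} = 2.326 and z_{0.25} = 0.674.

For a one-sample test: n = ((z_{α} + z_β) / d)².
z_{α} + z_β = 2.326 + 0.674 = 3.000.
n = (3.000 / 1.10)² = 2.727² = 7.44.
Round up.

n = 8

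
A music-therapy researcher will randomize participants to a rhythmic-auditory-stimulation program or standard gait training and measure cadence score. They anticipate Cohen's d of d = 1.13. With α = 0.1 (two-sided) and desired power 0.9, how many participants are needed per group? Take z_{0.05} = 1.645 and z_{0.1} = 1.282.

n = 14 per group

For two independent groups with equal n: n = 2·((z_{α/2} + z_β) / d)².
z_{α/2} + z_β = 1.645 + 1.282 = 2.927.
n = 2 × (2.927 / 1.13)² = 2 × 2.590² = 2 × 6.71 = 13.4.
Round up to the next whole participant.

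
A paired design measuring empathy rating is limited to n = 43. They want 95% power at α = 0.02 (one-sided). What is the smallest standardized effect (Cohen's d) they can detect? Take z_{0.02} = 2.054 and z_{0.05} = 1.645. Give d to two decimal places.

For a single sample (or paired design) of n = 43: d_min = (z_{α} + z_β)/√n.
z-sum = 2.054 + 1.645 = 3.699.
d_min = 3.699 / √43 = 3.699 / 6.557 = 0.564.

d_min ≈ 0.56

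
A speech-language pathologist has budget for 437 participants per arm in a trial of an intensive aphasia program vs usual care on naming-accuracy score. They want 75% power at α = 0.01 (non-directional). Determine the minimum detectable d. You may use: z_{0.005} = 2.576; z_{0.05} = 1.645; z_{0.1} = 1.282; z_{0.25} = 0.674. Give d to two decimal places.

For two independent groups of n = 437 each: d_min = (z_{α/2} + z_β)·√(2/n).
z-sum = 2.576 + 0.674 = 3.250.
d_min = 3.250 × √(2/437) = 3.250 × 0.0677 = 0.220.

d_min ≈ 0.22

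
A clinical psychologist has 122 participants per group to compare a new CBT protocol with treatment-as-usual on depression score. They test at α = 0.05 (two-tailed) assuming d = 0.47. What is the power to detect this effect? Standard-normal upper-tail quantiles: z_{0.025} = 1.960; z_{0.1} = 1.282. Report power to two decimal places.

power ≈ 0.96

For two equal groups, power = Φ(d·√(n/2) − z_{α/2}).
d·√(n/2) = 0.47 × √(122/2) = 0.47 × 7.810 = 3.671.
z_β = 3.671 − 1.960 = 1.711.
Power = Φ(1.711) = 0.956.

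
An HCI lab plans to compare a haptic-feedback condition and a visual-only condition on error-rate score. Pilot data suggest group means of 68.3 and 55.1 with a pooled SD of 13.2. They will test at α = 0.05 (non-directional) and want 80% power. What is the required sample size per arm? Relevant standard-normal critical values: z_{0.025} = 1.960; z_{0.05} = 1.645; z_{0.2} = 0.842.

n = 16 per group

Cohen's d = |M₁ − M₂| / SD_pooled = |68.3 − 55.1| / 13.2 = 13.2 / 13.2 = 1.000.
For two independent groups with equal n: n = 2·((z_{α/2} + z_β) / d)².
z_{α/2} + z_β = 1.960 + 0.842 = 2.802.
n = 2 × (2.802 / 1.000)² = 2 × 2.802² = 2 × 7.85 = 15.7.
Round up to the next whole participant.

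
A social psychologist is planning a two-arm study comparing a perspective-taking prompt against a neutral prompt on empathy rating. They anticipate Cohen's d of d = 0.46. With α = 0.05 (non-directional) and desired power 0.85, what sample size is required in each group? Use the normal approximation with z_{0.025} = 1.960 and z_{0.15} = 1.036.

n = 85 per group

For two independent groups with equal n: n = 2·((z_{α/2} + z_β) / d)².
z_{α/2} + z_β = 1.960 + 1.036 = 2.996.
n = 2 × (2.996 / 0.46)² = 2 × 6.513² = 2 × 42.42 = 84.8.
Round up to the next whole participant.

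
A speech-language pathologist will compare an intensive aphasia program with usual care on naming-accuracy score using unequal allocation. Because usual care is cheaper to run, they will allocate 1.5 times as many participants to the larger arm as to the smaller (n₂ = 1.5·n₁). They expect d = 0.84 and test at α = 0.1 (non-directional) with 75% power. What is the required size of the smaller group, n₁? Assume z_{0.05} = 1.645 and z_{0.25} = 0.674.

With allocation ratio k = n₂/n₁ = 1.5, Var(x̄₁−x̄₂) = σ²(1/n₁ + 1/(k·n₁)) = σ²·(k+1)/(k·n₁).
So n₁ = (1 + 1/k)·((z_{α/2} + z_β)/d)² = 1.667 × (2.319/0.84)².
n₁ = 1.667 × 7.62 = 12.7.
Round up: n₁ = 13, giving n₂ = ⌈1.5 × 13⌉ = ⌈19.5⌉ = 20.

n₁ = 13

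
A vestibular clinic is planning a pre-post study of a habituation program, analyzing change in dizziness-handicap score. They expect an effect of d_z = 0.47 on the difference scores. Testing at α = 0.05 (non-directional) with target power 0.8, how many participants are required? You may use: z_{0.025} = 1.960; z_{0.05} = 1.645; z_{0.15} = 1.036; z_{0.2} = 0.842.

n = 36 pairs

For a paired (one-sample on differences) test: n = ((z_{α/2} + z_β) / d)².
z_{α/2} + z_β = 1.960 + 0.842 = 2.802.
n = (2.802 / 0.47)² = 5.962² = 35.54.
Round up.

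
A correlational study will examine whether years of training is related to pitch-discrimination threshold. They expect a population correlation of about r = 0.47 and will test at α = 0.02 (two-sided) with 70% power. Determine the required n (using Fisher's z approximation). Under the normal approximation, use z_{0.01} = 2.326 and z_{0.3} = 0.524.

n = 35

Fisher's z: C = ½·ln((1+r)/(1−r)) = ½·ln(2.7736) = 0.5101.
n = ((z_{α/2} + z_β)/C)² + 3.
(2.326 + 0.524) / 0.5101 = 2.850 / 0.5101 = 5.587.
n = 5.587² + 3 = 31.22 + 3 = 34.2.
Round up.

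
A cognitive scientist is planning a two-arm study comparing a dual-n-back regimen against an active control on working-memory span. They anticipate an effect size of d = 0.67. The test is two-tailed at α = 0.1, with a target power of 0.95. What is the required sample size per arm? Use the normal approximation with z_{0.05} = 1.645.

n = 49 per group

For two independent groups with equal n: n = 2·((z_{α/2} + z_β) / d)².
z_{α/2} + z_β = 1.645 + 1.645 = 3.290.
n = 2 × (3.290 / 0.67)² = 2 × 4.910² = 2 × 24.11 = 48.2.
Round up to the next whole participant.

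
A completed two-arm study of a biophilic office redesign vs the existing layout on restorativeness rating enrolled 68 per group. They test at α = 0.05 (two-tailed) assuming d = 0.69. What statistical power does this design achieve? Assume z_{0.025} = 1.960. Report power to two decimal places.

power ≈ 0.98

For two equal groups, power = Φ(d·√(n/2) − z_{α/2}).
d·√(n/2) = 0.69 × √(68/2) = 0.69 × 5.831 = 4.023.
z_β = 4.023 − 1.960 = 2.063.
Power = Φ(2.063) = 0.980.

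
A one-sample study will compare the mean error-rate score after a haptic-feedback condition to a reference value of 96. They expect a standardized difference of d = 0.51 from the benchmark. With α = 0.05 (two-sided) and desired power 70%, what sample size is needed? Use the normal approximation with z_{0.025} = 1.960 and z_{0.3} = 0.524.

For a one-sample test: n = ((z_{α/2} + z_β) / d)².
z_{α/2} + z_β = 1.960 + 0.524 = 2.484.
n = (2.484 / 0.51)² = 4.871² = 23.72.
Round up.

n = 24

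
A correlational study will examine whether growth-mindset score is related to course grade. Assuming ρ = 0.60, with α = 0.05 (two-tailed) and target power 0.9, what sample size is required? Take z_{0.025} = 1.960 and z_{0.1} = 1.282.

n = 25

Fisher's z: C = ½·ln((1+r)/(1−r)) = ½·ln(4.0000) = 0.6931.
n = ((z_{α/2} + z_β)/C)² + 3.
(1.960 + 1.282) / 0.6931 = 3.242 / 0.6931 = 4.678.
n = 4.678² + 3 = 21.88 + 3 = 24.9.
Round up.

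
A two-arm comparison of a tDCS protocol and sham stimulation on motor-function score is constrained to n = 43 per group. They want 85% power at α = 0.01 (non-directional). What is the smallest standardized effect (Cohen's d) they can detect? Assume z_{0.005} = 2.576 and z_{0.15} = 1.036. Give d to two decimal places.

For two independent groups of n = 43 each: d_min = (z_{α/2} + z_β)·√(2/n).
z-sum = 2.576 + 1.036 = 3.612.
d_min = 3.612 × √(2/43) = 3.612 × 0.2157 = 0.779.

d_min ≈ 0.78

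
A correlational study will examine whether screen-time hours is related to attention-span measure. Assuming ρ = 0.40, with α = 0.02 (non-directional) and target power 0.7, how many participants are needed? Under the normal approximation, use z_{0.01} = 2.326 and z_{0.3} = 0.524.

Fisher's z: C = ½·ln((1+r)/(1−r)) = ½·ln(2.3333) = 0.4236.
n = ((z_{α/2} + z_β)/C)² + 3.
(2.326 + 0.524) / 0.4236 = 2.850 / 0.4236 = 6.728.
n = 6.728² + 3 = 45.27 + 3 = 48.3.
Round up.

n = 49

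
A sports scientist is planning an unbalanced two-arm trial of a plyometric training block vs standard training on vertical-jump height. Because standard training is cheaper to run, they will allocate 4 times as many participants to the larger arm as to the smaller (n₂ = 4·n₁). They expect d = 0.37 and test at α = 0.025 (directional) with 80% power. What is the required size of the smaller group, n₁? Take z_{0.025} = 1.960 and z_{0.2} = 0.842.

n₁ = 72

With allocation ratio k = n₂/n₁ = 4, Var(x̄₁−x̄₂) = σ²(1/n₁ + 1/(k·n₁)) = σ²·(k+1)/(k·n₁).
So n₁ = (1 + 1/k)·((z_{α} + z_β)/d)² = 1.250 × (2.802/0.37)².
n₁ = 1.250 × 57.35 = 71.7.
Round up: n₁ = 72, giving n₂ = 4 × 72 = 288.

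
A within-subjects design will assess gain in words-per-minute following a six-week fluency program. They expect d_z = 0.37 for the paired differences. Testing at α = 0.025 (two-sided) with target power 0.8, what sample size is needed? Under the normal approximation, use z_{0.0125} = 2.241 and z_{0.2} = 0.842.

n = 70 pairs

For a paired (one-sample on differences) test: n = ((z_{α/2} + z_β) / d)².
z_{α/2} + z_β = 2.241 + 0.842 = 3.083.
n = (3.083 / 0.37)² = 8.332² = 69.43.
Round up.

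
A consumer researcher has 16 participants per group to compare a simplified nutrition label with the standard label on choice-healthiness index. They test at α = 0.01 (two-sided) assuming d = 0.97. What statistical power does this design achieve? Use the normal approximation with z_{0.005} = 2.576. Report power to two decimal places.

For two equal groups, power = Φ(d·√(n/2) − z_{α/2}).
d·√(n/2) = 0.97 × √(16/2) = 0.97 × 2.828 = 2.744.
z_β = 2.744 − 2.576 = 0.168.
Power = Φ(0.168) = 0.567.

power ≈ 0.57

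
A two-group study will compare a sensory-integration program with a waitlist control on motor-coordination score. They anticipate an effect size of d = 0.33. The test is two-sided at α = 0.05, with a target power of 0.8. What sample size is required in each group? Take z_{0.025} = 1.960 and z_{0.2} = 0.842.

For two independent groups with equal n: n = 2·((z_{α/2} + z_β) / d)².
z_{α/2} + z_β = 1.960 + 0.842 = 2.802.
n = 2 × (2.802 / 0.33)² = 2 × 8.491² = 2 × 72.10 = 144.2.
Round up to the next whole participant.

n = 145 per group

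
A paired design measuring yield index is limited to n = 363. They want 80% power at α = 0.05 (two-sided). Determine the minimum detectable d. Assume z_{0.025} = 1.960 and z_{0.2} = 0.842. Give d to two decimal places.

For a single sample (or paired design) of n = 363: d_min = (z_{α/2} + z_β)/√n.
z-sum = 1.960 + 0.842 = 2.802.
d_min = 2.802 / √363 = 2.802 / 19.053 = 0.147.

d_min ≈ 0.15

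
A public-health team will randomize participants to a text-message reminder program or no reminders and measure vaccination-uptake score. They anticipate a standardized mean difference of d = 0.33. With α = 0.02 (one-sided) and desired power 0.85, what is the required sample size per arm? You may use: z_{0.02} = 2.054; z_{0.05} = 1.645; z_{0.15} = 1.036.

n = 176 per group

For two independent groups with equal n: n = 2·((z_{α} + z_β) / d)².
z_{α} + z_β = 2.054 + 1.036 = 3.090.
n = 2 × (3.090 / 0.33)² = 2 × 9.364² = 2 × 87.68 = 175.4.
Round up to the next whole participant.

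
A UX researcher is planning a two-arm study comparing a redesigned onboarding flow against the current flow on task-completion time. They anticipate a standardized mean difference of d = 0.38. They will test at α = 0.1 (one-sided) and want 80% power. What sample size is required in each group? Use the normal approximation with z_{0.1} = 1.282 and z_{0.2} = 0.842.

For two independent groups with equal n: n = 2·((z_{α} + z_β) / d)².
z_{α} + z_β = 1.282 + 0.842 = 2.124.
n = 2 × (2.124 / 0.38)² = 2 × 5.589² = 2 × 31.24 = 62.5.
Round up to the next whole participant.

n = 63 per group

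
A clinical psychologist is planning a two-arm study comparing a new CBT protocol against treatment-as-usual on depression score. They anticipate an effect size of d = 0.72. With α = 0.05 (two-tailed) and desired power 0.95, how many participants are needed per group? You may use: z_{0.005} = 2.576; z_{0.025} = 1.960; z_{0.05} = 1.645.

For two independent groups with equal n: n = 2·((z_{α/2} + z_β) / d)².
z_{α/2} + z_β = 1.960 + 1.645 = 3.605.
n = 2 × (3.605 / 0.72)² = 2 × 5.007² = 2 × 25.07 = 50.1.
Round up to the next whole participant.

n = 51 per group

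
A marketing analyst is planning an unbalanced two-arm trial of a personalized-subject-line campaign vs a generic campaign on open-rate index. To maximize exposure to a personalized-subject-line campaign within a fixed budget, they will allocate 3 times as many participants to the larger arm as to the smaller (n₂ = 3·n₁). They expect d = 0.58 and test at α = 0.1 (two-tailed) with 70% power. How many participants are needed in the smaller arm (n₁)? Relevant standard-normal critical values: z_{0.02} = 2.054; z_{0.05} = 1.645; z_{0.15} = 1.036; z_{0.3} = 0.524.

With allocation ratio k = n₂/n₁ = 3, Var(x̄₁−x̄₂) = σ²(1/n₁ + 1/(k·n₁)) = σ²·(k+1)/(k·n₁).
So n₁ = (1 + 1/k)·((z_{α/2} + z_β)/d)² = 1.333 × (2.169/0.58)².
n₁ = 1.333 × 13.99 = 18.6.
Round up: n₁ = 19, giving n₂ = 3 × 19 = 57.

n₁ = 19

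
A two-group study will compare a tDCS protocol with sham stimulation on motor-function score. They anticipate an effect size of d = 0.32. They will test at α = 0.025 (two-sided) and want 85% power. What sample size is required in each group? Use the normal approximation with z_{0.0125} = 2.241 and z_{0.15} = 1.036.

For two independent groups with equal n: n = 2·((z_{α/2} + z_β) / d)².
z_{α/2} + z_β = 2.241 + 1.036 = 3.277.
n = 2 × (3.277 / 0.32)² = 2 × 10.241² = 2 × 104.87 = 209.7.
Round up to the next whole participant.

n = 210 per group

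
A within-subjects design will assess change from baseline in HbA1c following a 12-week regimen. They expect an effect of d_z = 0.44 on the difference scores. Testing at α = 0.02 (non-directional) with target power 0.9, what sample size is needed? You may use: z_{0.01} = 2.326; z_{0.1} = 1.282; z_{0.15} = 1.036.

For a paired (one-sample on differences) test: n = ((z_{α/2} + z_β) / d)².
z_{α/2} + z_β = 2.326 + 1.282 = 3.608.
n = (3.608 / 0.44)² = 8.200² = 67.24.
Round up.

n = 68 pairs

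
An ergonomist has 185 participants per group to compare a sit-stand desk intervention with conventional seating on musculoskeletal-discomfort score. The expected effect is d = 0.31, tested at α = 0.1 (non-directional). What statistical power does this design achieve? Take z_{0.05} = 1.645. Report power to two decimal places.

For two equal groups, power = Φ(d·√(n/2) − z_{α/2}).
d·√(n/2) = 0.31 × √(185/2) = 0.31 × 9.618 = 2.981.
z_β = 2.981 − 1.645 = 1.336.
Power = Φ(1.336) = 0.909.

power ≈ 0.91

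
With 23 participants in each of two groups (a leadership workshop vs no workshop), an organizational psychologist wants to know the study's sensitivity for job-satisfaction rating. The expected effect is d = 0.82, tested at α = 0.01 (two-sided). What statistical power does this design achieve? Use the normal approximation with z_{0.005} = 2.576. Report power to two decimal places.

For two equal groups, power = Φ(d·√(n/2) − z_{α/2}).
d·√(n/2) = 0.82 × √(23/2) = 0.82 × 3.391 = 2.781.
z_β = 2.781 − 2.576 = 0.205.
Power = Φ(0.205) = 0.581.

power ≈ 0.58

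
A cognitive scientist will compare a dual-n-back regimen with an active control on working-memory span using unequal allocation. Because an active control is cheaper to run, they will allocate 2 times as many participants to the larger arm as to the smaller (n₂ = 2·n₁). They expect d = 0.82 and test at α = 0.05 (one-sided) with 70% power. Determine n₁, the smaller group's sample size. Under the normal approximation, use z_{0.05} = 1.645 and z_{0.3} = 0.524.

n₁ = 11

With allocation ratio k = n₂/n₁ = 2, Var(x̄₁−x̄₂) = σ²(1/n₁ + 1/(k·n₁)) = σ²·(k+1)/(k·n₁).
So n₁ = (1 + 1/k)·((z_{α} + z_β)/d)² = 1.500 × (2.169/0.82)².
n₁ = 1.500 × 7.00 = 10.5.
Round up: n₁ = 11, giving n₂ = 2 × 11 = 22.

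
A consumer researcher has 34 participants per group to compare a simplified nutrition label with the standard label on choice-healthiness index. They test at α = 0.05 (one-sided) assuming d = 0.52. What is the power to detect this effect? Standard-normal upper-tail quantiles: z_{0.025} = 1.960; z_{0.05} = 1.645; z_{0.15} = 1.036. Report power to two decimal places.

For two equal groups, power = Φ(d·√(n/2) − z_{α}).
d·√(n/2) = 0.52 × √(34/2) = 0.52 × 4.123 = 2.144.
z_β = 2.144 − 1.645 = 0.499.
Power = Φ(0.499) = 0.691.

power ≈ 0.69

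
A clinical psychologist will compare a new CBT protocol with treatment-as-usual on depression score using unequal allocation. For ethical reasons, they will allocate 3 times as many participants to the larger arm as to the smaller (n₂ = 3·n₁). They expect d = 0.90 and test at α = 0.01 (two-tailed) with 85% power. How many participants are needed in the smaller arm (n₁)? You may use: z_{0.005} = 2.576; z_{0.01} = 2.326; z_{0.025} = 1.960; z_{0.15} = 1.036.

n₁ = 22

With allocation ratio k = n₂/n₁ = 3, Var(x̄₁−x̄₂) = σ²(1/n₁ + 1/(k·n₁)) = σ²·(k+1)/(k·n₁).
So n₁ = (1 + 1/k)·((z_{α/2} + z_β)/d)² = 1.333 × (3.612/0.90)².
n₁ = 1.333 × 16.11 = 21.5.
Round up: n₁ = 22, giving n₂ = 3 × 22 = 66.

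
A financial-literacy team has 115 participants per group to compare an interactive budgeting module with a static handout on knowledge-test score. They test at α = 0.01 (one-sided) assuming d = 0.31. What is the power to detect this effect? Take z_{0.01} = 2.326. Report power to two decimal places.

power ≈ 0.51

For two equal groups, power = Φ(d·√(n/2) − z_{α}).
d·√(n/2) = 0.31 × √(115/2) = 0.31 × 7.583 = 2.351.
z_β = 2.351 − 2.326 = 0.025.
Power = Φ(0.025) = 0.510.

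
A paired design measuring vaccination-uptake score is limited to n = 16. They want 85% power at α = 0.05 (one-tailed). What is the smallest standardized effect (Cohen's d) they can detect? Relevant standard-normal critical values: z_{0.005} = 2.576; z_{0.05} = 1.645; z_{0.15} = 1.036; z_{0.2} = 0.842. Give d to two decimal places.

For a single sample (or paired design) of n = 16: d_min = (z_{α} + z_β)/√n.
z-sum = 1.645 + 1.036 = 2.681.
d_min = 2.681 / √16 = 2.681 / 4.000 = 0.670.

d_min ≈ 0.67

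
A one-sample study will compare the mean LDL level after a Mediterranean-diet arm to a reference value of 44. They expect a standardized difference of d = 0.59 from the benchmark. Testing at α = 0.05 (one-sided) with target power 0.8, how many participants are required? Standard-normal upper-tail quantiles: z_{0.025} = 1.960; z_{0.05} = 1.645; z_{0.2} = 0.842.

n = 18

For a one-sample test: n = ((z_{α} + z_β) / d)².
z_{α} + z_β = 1.645 + 0.842 = 2.487.
n = (2.487 / 0.59)² = 4.215² = 17.77.
Round up.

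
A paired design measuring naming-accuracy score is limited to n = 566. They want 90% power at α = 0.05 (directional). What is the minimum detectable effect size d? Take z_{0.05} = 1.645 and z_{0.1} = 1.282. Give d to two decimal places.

For a single sample (or paired design) of n = 566: d_min = (z_{α} + z_β)/√n.
z-sum = 1.645 + 1.282 = 2.927.
d_min = 2.927 / √566 = 2.927 / 23.791 = 0.123.

d_min ≈ 0.12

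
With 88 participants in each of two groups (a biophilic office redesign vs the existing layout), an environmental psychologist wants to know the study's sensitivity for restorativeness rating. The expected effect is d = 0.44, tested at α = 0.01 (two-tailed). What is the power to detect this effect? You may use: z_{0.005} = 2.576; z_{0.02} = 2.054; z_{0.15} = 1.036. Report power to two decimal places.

For two equal groups, power = Φ(d·√(n/2) − z_{α/2}).
d·√(n/2) = 0.44 × √(88/2) = 0.44 × 6.633 = 2.919.
z_β = 2.919 − 2.576 = 0.343.
Power = Φ(0.343) = 0.634.

power ≈ 0.63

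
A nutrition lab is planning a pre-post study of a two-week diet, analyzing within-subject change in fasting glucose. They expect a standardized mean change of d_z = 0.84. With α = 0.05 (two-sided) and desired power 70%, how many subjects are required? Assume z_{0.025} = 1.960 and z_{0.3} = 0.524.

n = 9 pairs

For a paired (one-sample on differences) test: n = ((z_{α/2} + z_β) / d)².
z_{α/2} + z_β = 1.960 + 0.524 = 2.484.
n = (2.484 / 0.84)² = 2.957² = 8.74.
Round up.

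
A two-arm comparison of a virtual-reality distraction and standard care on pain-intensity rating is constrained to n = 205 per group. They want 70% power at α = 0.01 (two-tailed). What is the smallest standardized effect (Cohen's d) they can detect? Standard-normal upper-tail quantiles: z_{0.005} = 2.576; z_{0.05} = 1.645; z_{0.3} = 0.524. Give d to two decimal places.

d_min ≈ 0.31

For two independent groups of n = 205 each: d_min = (z_{α/2} + z_β)·√(2/n).
z-sum = 2.576 + 0.524 = 3.100.
d_min = 3.100 × √(2/205) = 3.100 × 0.0988 = 0.306.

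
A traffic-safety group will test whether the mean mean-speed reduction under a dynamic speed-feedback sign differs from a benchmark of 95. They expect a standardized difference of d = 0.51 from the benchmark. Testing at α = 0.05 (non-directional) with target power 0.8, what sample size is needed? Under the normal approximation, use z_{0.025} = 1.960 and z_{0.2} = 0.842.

For a one-sample test: n = ((z_{α/2} + z_β) / d)².
z_{α/2} + z_β = 1.960 + 0.842 = 2.802.
n = (2.802 / 0.51)² = 5.494² = 30.19.
Round up.

n = 31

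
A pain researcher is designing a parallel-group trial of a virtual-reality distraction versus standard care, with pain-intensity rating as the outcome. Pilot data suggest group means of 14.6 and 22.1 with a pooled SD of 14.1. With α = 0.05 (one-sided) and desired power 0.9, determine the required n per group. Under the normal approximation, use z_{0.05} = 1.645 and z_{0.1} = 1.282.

n = 61 per group

Cohen's d = |M₁ − M₂| / SD_pooled = |14.6 − 22.1| / 14.1 = 7.5 / 14.1 = 0.532.
For two independent groups with equal n: n = 2·((z_{α} + z_β) / d)².
z_{α} + z_β = 1.645 + 1.282 = 2.927.
n = 2 × (2.927 / 0.532)² = 2 × 5.502² = 2 × 30.27 = 60.5.
Round up to the next whole participant.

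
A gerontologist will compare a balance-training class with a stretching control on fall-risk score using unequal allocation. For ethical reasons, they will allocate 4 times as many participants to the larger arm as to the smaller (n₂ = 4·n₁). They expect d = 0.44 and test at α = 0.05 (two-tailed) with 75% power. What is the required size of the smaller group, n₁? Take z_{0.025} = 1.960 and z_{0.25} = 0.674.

n₁ = 45

With allocation ratio k = n₂/n₁ = 4, Var(x̄₁−x̄₂) = σ²(1/n₁ + 1/(k·n₁)) = σ²·(k+1)/(k·n₁).
So n₁ = (1 + 1/k)·((z_{α/2} + z_β)/d)² = 1.250 × (2.634/0.44)².
n₁ = 1.250 × 35.84 = 44.8.
Round up: n₁ = 45, giving n₂ = 4 × 45 = 180.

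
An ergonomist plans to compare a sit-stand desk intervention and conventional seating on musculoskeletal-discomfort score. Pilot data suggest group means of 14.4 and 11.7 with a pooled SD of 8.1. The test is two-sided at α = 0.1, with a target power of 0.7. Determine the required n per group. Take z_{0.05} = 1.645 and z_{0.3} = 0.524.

Cohen's d = |M₁ − M₂| / SD_pooled = |14.4 − 11.7| / 8.1 = 2.7 / 8.1 = 0.333.
For two independent groups with equal n: n = 2·((z_{α/2} + z_β) / d)².
z_{α/2} + z_β = 1.645 + 0.524 = 2.169.
n = 2 × (2.169 / 0.333)² = 2 × 6.514² = 2 × 42.43 = 84.9.
Round up to the next whole participant.

n = 85 per group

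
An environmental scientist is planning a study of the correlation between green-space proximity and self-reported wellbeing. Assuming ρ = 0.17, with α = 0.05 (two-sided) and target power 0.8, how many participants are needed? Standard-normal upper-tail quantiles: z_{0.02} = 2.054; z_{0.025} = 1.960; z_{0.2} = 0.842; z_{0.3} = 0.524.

n = 270

Fisher's z: C = ½·ln((1+r)/(1−r)) = ½·ln(1.4096) = 0.1717.
n = ((z_{α/2} + z_β)/C)² + 3.
(1.960 + 0.842) / 0.1717 = 2.802 / 0.1717 = 16.319.
n = 16.319² + 3 = 266.32 + 3 = 269.3.
Round up.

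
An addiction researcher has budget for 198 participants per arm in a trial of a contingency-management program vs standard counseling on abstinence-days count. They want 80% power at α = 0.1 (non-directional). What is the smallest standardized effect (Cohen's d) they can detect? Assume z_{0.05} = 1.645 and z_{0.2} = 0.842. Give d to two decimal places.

For two independent groups of n = 198 each: d_min = (z_{α/2} + z_β)·√(2/n).
z-sum = 1.645 + 0.842 = 2.487.
d_min = 2.487 × √(2/198) = 2.487 × 0.1005 = 0.250.

d_min ≈ 0.25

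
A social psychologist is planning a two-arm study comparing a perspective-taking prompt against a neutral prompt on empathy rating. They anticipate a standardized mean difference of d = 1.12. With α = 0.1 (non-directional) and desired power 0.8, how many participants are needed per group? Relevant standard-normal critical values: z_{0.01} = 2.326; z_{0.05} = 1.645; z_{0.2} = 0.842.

For two independent groups with equal n: n = 2·((z_{α/2} + z_β) / d)².
z_{α/2} + z_β = 1.645 + 0.842 = 2.487.
n = 2 × (2.487 / 1.12)² = 2 × 2.221² = 2 × 4.93 = 9.9.
Round up to the next whole participant.

n = 10 per group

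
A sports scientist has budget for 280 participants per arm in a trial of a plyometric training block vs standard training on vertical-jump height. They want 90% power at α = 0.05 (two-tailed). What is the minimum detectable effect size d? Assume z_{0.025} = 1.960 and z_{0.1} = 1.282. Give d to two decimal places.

d_min ≈ 0.27

For two independent groups of n = 280 each: d_min = (z_{α/2} + z_β)·√(2/n).
z-sum = 1.960 + 1.282 = 3.242.
d_min = 3.242 × √(2/280) = 3.242 × 0.0845 = 0.274.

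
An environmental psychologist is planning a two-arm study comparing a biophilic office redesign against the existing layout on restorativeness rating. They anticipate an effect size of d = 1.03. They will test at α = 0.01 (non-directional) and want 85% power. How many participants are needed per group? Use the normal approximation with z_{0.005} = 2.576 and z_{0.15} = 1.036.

n = 25 per group

For two independent groups with equal n: n = 2·((z_{α/2} + z_β) / d)².
z_{α/2} + z_β = 2.576 + 1.036 = 3.612.
n = 2 × (3.612 / 1.03)² = 2 × 3.507² = 2 × 12.30 = 24.6.
Round up to the next whole participant.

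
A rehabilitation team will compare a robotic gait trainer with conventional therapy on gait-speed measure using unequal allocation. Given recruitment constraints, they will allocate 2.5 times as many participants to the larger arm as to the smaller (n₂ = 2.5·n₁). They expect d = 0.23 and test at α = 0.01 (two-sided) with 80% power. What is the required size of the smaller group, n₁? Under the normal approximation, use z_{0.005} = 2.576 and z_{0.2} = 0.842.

With allocation ratio k = n₂/n₁ = 2.5, Var(x̄₁−x̄₂) = σ²(1/n₁ + 1/(k·n₁)) = σ²·(k+1)/(k·n₁).
So n₁ = (1 + 1/k)·((z_{α/2} + z_β)/d)² = 1.400 × (3.418/0.23)².
n₁ = 1.400 × 220.85 = 309.2.
Round up: n₁ = 310, giving n₂ = 2.5 × 310 = 775.

n₁ = 310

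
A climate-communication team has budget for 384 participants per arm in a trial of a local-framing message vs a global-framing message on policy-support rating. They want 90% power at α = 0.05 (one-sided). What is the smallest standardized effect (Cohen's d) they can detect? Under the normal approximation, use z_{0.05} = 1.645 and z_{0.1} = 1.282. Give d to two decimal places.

For two independent groups of n = 384 each: d_min = (z_{α} + z_β)·√(2/n).
z-sum = 1.645 + 1.282 = 2.927.
d_min = 2.927 × √(2/384) = 2.927 × 0.0722 = 0.211.

d_min ≈ 0.21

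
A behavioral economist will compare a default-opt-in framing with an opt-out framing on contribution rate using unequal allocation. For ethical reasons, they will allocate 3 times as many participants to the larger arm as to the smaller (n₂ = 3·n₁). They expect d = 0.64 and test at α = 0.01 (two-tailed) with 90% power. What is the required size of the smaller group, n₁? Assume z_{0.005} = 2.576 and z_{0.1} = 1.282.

With allocation ratio k = n₂/n₁ = 3, Var(x̄₁−x̄₂) = σ²(1/n₁ + 1/(k·n₁)) = σ²·(k+1)/(k·n₁).
So n₁ = (1 + 1/k)·((z_{α/2} + z_β)/d)² = 1.333 × (3.858/0.64)².
n₁ = 1.333 × 36.34 = 48.5.
Round up: n₁ = 49, giving n₂ = 3 × 49 = 147.

n₁ = 49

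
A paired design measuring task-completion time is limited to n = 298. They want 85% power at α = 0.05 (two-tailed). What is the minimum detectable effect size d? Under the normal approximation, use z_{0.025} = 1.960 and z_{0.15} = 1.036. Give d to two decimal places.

d_min ≈ 0.17

For a single sample (or paired design) of n = 298: d_min = (z_{α/2} + z_β)/√n.
z-sum = 1.960 + 1.036 = 2.996.
d_min = 2.996 / √298 = 2.996 / 17.263 = 0.174.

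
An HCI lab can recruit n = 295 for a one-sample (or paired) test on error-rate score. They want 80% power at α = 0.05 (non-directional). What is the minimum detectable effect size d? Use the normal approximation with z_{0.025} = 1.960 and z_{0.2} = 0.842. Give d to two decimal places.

For a single sample (or paired design) of n = 295: d_min = (z_{α/2} + z_β)/√n.
z-sum = 1.960 + 0.842 = 2.802.
d_min = 2.802 / √295 = 2.802 / 17.176 = 0.163.

d_min ≈ 0.16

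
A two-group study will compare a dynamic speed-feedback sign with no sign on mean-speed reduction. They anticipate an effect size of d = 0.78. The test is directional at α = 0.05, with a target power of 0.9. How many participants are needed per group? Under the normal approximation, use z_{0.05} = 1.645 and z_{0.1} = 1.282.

n = 29 per group

For two independent groups with equal n: n = 2·((z_{α} + z_β) / d)².
z_{α} + z_β = 1.645 + 1.282 = 2.927.
n = 2 × (2.927 / 0.78)² = 2 × 3.753² = 2 × 14.08 = 28.2.
Round up to the next whole participant.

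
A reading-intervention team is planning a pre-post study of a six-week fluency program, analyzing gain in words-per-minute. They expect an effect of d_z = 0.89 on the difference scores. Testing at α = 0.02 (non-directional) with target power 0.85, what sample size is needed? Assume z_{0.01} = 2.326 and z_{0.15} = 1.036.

For a paired (one-sample on differences) test: n = ((z_{α/2} + z_β) / d)².
z_{α/2} + z_β = 2.326 + 1.036 = 3.362.
n = (3.362 / 0.89)² = 3.778² = 14.27.
Round up.

n = 15 pairs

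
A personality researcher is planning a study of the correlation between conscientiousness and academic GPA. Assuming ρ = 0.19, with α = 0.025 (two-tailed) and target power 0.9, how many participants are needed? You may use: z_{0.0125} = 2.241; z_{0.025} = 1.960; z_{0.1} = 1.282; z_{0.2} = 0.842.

Fisher's z: C = ½·ln((1+r)/(1−r)) = ½·ln(1.4691) = 0.1923.
n = ((z_{α/2} + z_β)/C)² + 3.
(2.241 + 1.282) / 0.1923 = 3.523 / 0.1923 = 18.320.
n = 18.320² + 3 = 335.63 + 3 = 338.6.
Round up.

n = 339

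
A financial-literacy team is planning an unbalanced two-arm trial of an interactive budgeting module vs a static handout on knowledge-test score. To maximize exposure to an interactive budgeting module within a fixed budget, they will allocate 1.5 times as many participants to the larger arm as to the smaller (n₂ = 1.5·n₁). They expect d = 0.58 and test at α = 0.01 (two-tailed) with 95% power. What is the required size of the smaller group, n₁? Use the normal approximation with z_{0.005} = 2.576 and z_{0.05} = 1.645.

With allocation ratio k = n₂/n₁ = 1.5, Var(x̄₁−x̄₂) = σ²(1/n₁ + 1/(k·n₁)) = σ²·(k+1)/(k·n₁).
So n₁ = (1 + 1/k)·((z_{α/2} + z_β)/d)² = 1.667 × (4.221/0.58)².
n₁ = 1.667 × 52.96 = 88.3.
Round up: n₁ = 89, giving n₂ = ⌈1.5 × 89⌉ = ⌈133.5⌉ = 134.

n₁ = 89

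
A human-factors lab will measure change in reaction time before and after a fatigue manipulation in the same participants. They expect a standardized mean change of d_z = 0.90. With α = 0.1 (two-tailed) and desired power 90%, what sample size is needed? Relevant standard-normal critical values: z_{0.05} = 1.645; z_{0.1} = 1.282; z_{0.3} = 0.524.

n = 11 pairs

For a paired (one-sample on differences) test: n = ((z_{α/2} + z_β) / d)².
z_{α/2} + z_β = 1.645 + 1.282 = 2.927.
n = (2.927 / 0.90)² = 3.252² = 10.58.
Round up.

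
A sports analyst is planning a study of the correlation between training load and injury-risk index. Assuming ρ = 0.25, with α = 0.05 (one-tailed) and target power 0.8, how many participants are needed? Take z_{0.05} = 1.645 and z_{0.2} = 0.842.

n = 98

Fisher's z: C = ½·ln((1+r)/(1−r)) = ½·ln(1.6667) = 0.2554.
n = ((z_{α} + z_β)/C)² + 3.
(1.645 + 0.842) / 0.2554 = 2.487 / 0.2554 = 9.738.
n = 9.738² + 3 = 94.82 + 3 = 97.8.
Round up.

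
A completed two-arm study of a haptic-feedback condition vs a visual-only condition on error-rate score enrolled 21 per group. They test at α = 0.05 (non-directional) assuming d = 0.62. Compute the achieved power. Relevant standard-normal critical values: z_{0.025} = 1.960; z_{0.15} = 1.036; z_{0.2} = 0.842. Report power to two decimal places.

power ≈ 0.52

For two equal groups, power = Φ(d·√(n/2) − z_{α/2}).
d·√(n/2) = 0.62 × √(21/2) = 0.62 × 3.240 = 2.009.
z_β = 2.009 − 1.960 = 0.049.
Power = Φ(0.049) = 0.520.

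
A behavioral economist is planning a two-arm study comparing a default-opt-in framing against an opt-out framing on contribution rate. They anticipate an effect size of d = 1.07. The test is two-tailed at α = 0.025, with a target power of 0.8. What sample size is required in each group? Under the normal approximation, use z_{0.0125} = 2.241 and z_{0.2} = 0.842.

n = 17 per group

For two independent groups with equal n: n = 2·((z_{α/2} + z_β) / d)².
z_{α/2} + z_β = 2.241 + 0.842 = 3.083.
n = 2 × (3.083 / 1.07)² = 2 × 2.881² = 2 × 8.30 = 16.6.
Round up to the next whole participant.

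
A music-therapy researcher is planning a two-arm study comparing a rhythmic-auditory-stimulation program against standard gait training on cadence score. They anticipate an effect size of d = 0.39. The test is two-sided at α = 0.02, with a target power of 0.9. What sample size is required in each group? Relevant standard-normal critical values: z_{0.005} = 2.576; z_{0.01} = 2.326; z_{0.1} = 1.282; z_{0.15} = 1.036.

n = 172 per group

For two independent groups with equal n: n = 2·((z_{α/2} + z_β) / d)².
z_{α/2} + z_β = 2.326 + 1.282 = 3.608.
n = 2 × (3.608 / 0.39)² = 2 × 9.251² = 2 × 85.59 = 171.2.
Round up to the next whole participant.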